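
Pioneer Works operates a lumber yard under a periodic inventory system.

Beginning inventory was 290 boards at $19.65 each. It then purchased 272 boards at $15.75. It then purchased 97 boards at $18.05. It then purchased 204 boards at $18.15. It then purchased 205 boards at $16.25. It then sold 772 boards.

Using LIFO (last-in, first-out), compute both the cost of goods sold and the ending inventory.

COGS = $12,974.20; ending inventory = $5,793.00

Sale 1 (772) [LIFO — newest first]: 205 @ $16.25 + 204 @ $18.15 + 97 @ $18.05 + 266 @ $15.75 = $12,974.20
Ending inventory: 290 @ $19.65 + 6 @ $15.75 = $5,793.00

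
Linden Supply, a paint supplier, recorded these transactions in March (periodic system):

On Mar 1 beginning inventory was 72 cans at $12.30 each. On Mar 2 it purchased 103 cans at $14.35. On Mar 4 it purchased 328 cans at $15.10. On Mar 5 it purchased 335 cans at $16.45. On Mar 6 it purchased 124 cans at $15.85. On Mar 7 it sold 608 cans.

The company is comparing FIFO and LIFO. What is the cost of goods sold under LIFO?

COGS = $9,726.05

FIFO COGS: 72 @ $12.30 + 103 @ $14.35 + 328 @ $15.10 + 105 @ $16.45 = $9,043.70
LIFO COGS: 124 @ $15.85 + 335 @ $16.45 + 149 @ $15.10 = $9,726.05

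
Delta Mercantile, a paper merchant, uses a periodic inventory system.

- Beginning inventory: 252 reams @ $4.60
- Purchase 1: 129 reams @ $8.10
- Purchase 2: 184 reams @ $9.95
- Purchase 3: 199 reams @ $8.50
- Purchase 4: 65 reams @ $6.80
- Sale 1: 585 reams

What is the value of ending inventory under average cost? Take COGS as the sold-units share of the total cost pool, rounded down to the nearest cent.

Ending inventory = $1,815.55

Sale 1, sell 585: 585/829 × $6,168.40 → $4,352.85
Ending inventory (cost pool remaining) = $1,815.55
Check: goods available $6,168.40 = COGS $4,352.85 + ending $1,815.55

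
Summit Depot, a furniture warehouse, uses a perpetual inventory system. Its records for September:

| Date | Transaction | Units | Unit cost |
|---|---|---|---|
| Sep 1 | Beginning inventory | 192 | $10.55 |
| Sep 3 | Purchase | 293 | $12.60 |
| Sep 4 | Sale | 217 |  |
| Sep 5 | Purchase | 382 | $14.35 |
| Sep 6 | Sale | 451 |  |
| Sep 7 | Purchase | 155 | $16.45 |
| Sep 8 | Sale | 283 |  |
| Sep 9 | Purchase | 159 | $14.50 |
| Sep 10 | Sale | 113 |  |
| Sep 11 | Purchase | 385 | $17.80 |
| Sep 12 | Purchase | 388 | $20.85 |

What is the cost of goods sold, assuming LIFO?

COGS = $14,638.30

Sep 4, 217 sold [LIFO — newest first]: 217 @ $12.60 = $2,734.20
Sep 6, 451 sold [LIFO — newest first]: 382 @ $14.35 + 69 @ $12.60 = $6,351.10
Sep 8, 283 sold [LIFO — newest first]: 155 @ $16.45 + 7 @ $12.60 + 121 @ $10.55 = $3,914.50
Sep 10, 113 sold [LIFO — newest first]: 113 @ $14.50 = $1,638.50
Total COGS = $2,734.20 + $6,351.10 + $3,914.50 + $1,638.50 = $14,638.30
Ending inventory: 71 @ $10.55 + 46 @ $14.50 + 385 @ $17.80 + 388 @ $20.85 = $16,358.85
Check: goods available $30,997.15 = COGS $14,638.30 + ending $16,358.85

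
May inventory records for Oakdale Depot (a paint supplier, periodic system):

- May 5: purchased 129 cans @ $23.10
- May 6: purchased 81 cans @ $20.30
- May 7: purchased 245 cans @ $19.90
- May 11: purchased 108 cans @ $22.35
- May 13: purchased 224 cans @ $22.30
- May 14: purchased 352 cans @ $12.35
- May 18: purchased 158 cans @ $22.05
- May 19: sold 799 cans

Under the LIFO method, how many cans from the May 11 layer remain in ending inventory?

May 19, 799 sold [LIFO — newest first]: 158 @ $22.05 + 352 @ $12.35 + 224 @ $22.30 + 65 @ $22.35 = $14,279.05
Ending inventory: 129 @ $23.10 + 81 @ $20.30 + 245 @ $19.90 + 43 @ $22.35 = $10,460.75

43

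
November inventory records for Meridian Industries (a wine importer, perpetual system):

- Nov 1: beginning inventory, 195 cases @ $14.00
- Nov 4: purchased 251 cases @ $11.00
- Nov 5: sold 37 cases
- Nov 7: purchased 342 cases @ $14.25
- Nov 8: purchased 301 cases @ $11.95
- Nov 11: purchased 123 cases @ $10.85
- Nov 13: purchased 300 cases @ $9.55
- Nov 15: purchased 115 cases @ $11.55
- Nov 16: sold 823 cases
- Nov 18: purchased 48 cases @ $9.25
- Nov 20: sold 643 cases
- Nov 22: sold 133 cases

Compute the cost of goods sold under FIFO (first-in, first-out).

COGS = $19,572.50

Nov 5, 37 sold [FIFO — oldest first]: 37 @ $14.00 = $518.00
Nov 16, 823 sold [FIFO — oldest first]: 158 @ $14.00 + 251 @ $11.00 + 342 @ $14.25 + 72 @ $11.95 = $10,706.90
Nov 20, 643 sold [FIFO — oldest first]: 229 @ $11.95 + 123 @ $10.85 + 291 @ $9.55 = $6,850.15
Nov 22, 133 sold [FIFO — oldest first]: 9 @ $9.55 + 115 @ $11.55 + 9 @ $9.25 = $1,497.45
Total COGS = $518.00 + $10,706.90 + $6,850.15 + $1,497.45 = $19,572.50
Ending inventory: 39 @ $9.25 = $360.75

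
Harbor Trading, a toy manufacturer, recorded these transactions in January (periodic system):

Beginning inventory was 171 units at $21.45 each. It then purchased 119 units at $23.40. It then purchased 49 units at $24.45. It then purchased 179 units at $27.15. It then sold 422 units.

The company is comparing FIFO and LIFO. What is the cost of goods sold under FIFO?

COGS = $9,904.05

FIFO COGS: 171 @ $21.45 + 119 @ $23.40 + 49 @ $24.45 + 83 @ $27.15 = $9,904.05
LIFO COGS: 179 @ $27.15 + 49 @ $24.45 + 119 @ $23.40 + 75 @ $21.45 = $10,451.25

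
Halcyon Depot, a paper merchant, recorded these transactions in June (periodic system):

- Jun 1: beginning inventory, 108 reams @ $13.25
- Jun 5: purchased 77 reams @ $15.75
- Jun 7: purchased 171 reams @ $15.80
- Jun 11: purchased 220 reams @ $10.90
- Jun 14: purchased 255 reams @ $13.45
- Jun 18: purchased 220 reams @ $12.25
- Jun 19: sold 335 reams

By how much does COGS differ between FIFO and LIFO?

FIFO COGS: 108 @ $13.25 + 77 @ $15.75 + 150 @ $15.80 = $5,013.75
LIFO COGS: 220 @ $12.25 + 115 @ $13.45 = $4,241.75
Difference = |$5,013.75 − $4,241.75| = $772.00

$772.00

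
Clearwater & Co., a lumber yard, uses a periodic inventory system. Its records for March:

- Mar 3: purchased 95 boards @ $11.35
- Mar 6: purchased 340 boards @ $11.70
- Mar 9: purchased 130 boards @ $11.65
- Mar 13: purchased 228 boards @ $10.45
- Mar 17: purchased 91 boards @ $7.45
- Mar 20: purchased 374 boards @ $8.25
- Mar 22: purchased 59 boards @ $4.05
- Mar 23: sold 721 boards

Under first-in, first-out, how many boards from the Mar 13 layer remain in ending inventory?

72

Mar 23, 721 sold [FIFO — oldest first]: 95 @ $11.35 + 340 @ $11.70 + 130 @ $11.65 + 156 @ $10.45 = $8,200.95
Ending inventory: 72 @ $10.45 + 91 @ $7.45 + 374 @ $8.25 + 59 @ $4.05 = $4,754.80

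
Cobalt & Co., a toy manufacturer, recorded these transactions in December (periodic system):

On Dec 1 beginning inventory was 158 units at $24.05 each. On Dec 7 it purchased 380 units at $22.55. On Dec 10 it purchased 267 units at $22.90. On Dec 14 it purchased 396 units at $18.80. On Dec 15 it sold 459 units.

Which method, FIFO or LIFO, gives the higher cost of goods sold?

FIFO COGS: 158 @ $24.05 + 301 @ $22.55 = $10,587.45
LIFO COGS: 396 @ $18.80 + 63 @ $22.90 = $8,887.50

FIFO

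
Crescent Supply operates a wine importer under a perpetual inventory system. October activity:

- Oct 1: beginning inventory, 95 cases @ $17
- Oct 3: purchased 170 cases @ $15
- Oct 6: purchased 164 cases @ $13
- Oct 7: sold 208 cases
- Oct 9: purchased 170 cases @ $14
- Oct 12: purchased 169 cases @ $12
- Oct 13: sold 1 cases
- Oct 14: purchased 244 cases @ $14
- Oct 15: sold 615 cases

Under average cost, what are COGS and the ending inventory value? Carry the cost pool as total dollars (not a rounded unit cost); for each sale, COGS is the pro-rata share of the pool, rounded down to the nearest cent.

After Oct 1: 95 on hand, pool $1,615.00 (≈ $17.0000 each)
After Oct 3: 265 on hand, pool $4,165.00 (≈ $15.7170 each)
After Oct 6: 429 on hand, pool $6,297.00 (≈ $14.6783 each)
Oct 7, sell 208: 208/429 × $6,297.00 → $3,053.09
After Oct 9: 391 on hand, pool $5,623.91 (≈ $14.3834 each)
After Oct 12: 560 on hand, pool $7,651.91 (≈ $13.6641 each)
Oct 13, sell 1: 1/560 × $7,651.91 → $13.66
After Oct 14: 803 on hand, pool $11,054.25 (≈ $13.7662 each)
Oct 15, sell 615: 615/803 × $11,054.25 → $8,466.20
Total COGS = $3,053.09 + $13.66 + $8,466.20 = $11,532.95
Ending inventory (cost pool remaining) = $2,588.05

COGS = $11,532.95; ending inventory = $2,588.05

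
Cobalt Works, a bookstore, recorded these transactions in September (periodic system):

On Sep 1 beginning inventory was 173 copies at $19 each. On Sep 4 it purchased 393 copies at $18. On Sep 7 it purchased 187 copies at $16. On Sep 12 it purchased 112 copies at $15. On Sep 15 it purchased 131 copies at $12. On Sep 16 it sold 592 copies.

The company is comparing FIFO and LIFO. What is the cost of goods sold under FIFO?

FIFO COGS: 173 @ $19 + 393 @ $18 + 26 @ $16 = $10,777
LIFO COGS: 131 @ $12 + 112 @ $15 + 187 @ $16 + 162 @ $18 = $9,160

COGS = $10,777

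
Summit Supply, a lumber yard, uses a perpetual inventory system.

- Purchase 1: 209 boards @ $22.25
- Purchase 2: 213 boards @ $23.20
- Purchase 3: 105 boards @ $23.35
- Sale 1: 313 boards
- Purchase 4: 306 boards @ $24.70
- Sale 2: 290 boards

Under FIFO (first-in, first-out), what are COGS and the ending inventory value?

Sale 1 (313) [FIFO — oldest first]: 209 @ $22.25 + 104 @ $23.20 = $7,063.05
Sale 2 (290) [FIFO — oldest first]: 109 @ $23.20 + 105 @ $23.35 + 76 @ $24.70 = $6,857.75
Total COGS = $7,063.05 + $6,857.75 = $13,920.80
Ending inventory: 230 @ $24.70 = $5,681.00

COGS = $13,920.80; ending inventory = $5,681.00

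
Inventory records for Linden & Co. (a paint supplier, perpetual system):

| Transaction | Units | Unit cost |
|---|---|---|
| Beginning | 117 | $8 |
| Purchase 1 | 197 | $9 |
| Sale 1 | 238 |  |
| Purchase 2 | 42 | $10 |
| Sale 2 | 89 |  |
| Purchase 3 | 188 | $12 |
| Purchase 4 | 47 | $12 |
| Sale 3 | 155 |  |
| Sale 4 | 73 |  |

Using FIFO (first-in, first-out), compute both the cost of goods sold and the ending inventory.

COGS = $5,517; ending inventory = $432

Sale 1 (238) [FIFO — oldest first]: 117 @ $8 + 121 @ $9 = $2,025
Sale 2 (89) [FIFO — oldest first]: 76 @ $9 + 13 @ $10 = $814
Sale 3 (155) [FIFO — oldest first]: 29 @ $10 + 126 @ $12 = $1,802
Sale 4 (73) [FIFO — oldest first]: 62 @ $12 + 11 @ $12 = $876
Total COGS = $2,025 + $814 + $1,802 + $876 = $5,517
Ending inventory: 36 @ $12 = $432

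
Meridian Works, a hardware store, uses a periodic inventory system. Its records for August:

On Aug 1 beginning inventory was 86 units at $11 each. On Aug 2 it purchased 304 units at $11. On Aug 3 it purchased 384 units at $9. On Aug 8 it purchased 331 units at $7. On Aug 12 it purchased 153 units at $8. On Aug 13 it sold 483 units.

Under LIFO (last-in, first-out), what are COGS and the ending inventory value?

Aug 13, 483 sold [LIFO — newest first]: 153 @ $8 + 330 @ $7 = $3,534
Ending inventory: 86 @ $11 + 304 @ $11 + 384 @ $9 + 1 @ $7 = $7,753
Check: goods available $11,287 = COGS $3,534 + ending $7,753

COGS = $3,534; ending inventory = $7,753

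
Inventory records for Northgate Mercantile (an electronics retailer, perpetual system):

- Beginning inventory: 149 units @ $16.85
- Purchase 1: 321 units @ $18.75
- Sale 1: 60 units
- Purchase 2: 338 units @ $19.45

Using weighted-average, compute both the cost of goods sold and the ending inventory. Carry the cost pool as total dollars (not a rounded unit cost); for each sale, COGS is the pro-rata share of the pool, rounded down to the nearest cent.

COGS = $1,088.85; ending inventory = $14,014.65

After Beginning: 149 on hand, pool $2,510.65 (≈ $16.8500 each)
After Purchase 1: 470 on hand, pool $8,529.40 (≈ $18.1477 each)
Sale 1, sell 60: 60/470 × $8,529.40 → $1,088.85
After Purchase 2: 748 on hand, pool $14,014.65 (≈ $18.7362 each)
Ending inventory (cost pool remaining) = $14,014.65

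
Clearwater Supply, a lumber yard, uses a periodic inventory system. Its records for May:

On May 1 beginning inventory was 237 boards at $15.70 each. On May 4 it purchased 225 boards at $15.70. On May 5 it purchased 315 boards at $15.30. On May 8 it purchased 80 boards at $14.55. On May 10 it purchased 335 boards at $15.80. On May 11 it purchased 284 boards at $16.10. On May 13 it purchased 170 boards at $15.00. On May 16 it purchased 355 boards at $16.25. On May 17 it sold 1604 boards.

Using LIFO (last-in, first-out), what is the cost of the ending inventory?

Ending inventory = $6,232.90

May 17, 1604 sold [LIFO — newest first]: 355 @ $16.25 + 170 @ $15.00 + 284 @ $16.10 + 335 @ $15.80 + 80 @ $14.55 + 315 @ $15.30 + 65 @ $15.70 = $25,188.15
Ending inventory: 237 @ $15.70 + 160 @ $15.70 = $6,232.90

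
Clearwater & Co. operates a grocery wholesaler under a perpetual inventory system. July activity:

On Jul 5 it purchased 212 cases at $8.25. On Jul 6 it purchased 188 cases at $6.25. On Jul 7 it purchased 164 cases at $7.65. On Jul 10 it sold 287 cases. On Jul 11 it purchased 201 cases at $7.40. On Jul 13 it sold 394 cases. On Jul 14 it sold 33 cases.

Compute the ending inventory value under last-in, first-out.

Jul 10, 287 sold [LIFO — newest first]: 164 @ $7.65 + 123 @ $6.25 = $2,023.35
Jul 13, 394 sold [LIFO — newest first]: 201 @ $7.40 + 65 @ $6.25 + 128 @ $8.25 = $2,949.65
Jul 14, 33 sold [LIFO — newest first]: 33 @ $8.25 = $272.25
Total COGS = $2,023.35 + $2,949.65 + $272.25 = $5,245.25
Ending inventory: 51 @ $8.25 = $420.75
Check: goods available $5,666.00 = COGS $5,245.25 + ending $420.75

Ending inventory = $420.75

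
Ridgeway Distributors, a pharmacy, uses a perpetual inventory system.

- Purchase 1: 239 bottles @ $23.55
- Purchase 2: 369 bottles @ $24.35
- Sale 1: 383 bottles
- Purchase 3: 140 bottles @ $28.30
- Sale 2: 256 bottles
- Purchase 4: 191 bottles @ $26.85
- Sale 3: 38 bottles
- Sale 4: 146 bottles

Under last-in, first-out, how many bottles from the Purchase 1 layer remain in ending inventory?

Sale 1 (383) [LIFO — newest first]: 369 @ $24.35 + 14 @ $23.55 = $9,314.85
Sale 2 (256) [LIFO — newest first]: 140 @ $28.30 + 116 @ $23.55 = $6,693.80
Sale 3 (38) [LIFO — newest first]: 38 @ $26.85 = $1,020.30
Sale 4 (146) [LIFO — newest first]: 146 @ $26.85 = $3,920.10
Total COGS = $9,314.85 + $6,693.80 + $1,020.30 + $3,920.10 = $20,949.05
Ending inventory: 109 @ $23.55 + 7 @ $26.85 = $2,754.90
Check: goods available $23,703.95 = COGS $20,949.05 + ending $2,754.90

109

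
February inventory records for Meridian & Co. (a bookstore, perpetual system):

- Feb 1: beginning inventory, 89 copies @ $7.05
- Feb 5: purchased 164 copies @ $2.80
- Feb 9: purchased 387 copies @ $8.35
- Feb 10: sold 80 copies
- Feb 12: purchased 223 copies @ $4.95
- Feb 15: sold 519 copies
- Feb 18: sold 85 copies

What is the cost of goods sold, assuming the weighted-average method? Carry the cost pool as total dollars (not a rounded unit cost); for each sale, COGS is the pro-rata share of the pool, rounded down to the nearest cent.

After Feb 1: 89 on hand, pool $627.45 (≈ $7.0500 each)
After Feb 5: 253 on hand, pool $1,086.65 (≈ $4.2951 each)
After Feb 9: 640 on hand, pool $4,318.10 (≈ $6.7470 each)
Feb 10, sell 80: 80/640 × $4,318.10 → $539.76
After Feb 12: 783 on hand, pool $4,882.19 (≈ $6.2352 each)
Feb 15, sell 519: 519/783 × $4,882.19 → $3,236.08
Feb 18, sell 85: 85/264 × $1,646.11 → $529.99
Total COGS = $539.76 + $3,236.08 + $529.99 = $4,305.83
Ending inventory (cost pool remaining) = $1,116.12

COGS = $4,305.83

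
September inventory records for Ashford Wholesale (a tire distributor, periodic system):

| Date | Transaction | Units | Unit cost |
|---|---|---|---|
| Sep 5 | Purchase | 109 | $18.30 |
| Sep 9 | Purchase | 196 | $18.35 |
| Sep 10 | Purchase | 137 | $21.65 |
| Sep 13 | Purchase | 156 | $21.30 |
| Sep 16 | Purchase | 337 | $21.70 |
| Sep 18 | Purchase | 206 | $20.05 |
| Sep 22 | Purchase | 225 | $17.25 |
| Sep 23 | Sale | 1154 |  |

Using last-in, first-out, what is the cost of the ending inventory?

Ending inventory = $3,884.75

Sep 23, 1154 sold [LIFO — newest first]: 225 @ $17.25 + 206 @ $20.05 + 337 @ $21.70 + 156 @ $21.30 + 137 @ $21.65 + 93 @ $18.35 = $23,319.85
Ending inventory: 109 @ $18.30 + 103 @ $18.35 = $3,884.75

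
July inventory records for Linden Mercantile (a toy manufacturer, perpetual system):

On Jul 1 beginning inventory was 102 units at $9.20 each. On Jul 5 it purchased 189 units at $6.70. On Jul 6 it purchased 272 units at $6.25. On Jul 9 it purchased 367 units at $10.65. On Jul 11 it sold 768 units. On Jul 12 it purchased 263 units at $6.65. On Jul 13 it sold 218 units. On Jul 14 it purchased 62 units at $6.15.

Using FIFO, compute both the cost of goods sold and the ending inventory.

COGS = $8,185.65; ending inventory = $1,757.85

Jul 11, 768 sold [FIFO — oldest first]: 102 @ $9.20 + 189 @ $6.70 + 272 @ $6.25 + 205 @ $10.65 = $6,087.95
Jul 13, 218 sold [FIFO — oldest first]: 162 @ $10.65 + 56 @ $6.65 = $2,097.70
Total COGS = $6,087.95 + $2,097.70 = $8,185.65
Ending inventory: 207 @ $6.65 + 62 @ $6.15 = $1,757.85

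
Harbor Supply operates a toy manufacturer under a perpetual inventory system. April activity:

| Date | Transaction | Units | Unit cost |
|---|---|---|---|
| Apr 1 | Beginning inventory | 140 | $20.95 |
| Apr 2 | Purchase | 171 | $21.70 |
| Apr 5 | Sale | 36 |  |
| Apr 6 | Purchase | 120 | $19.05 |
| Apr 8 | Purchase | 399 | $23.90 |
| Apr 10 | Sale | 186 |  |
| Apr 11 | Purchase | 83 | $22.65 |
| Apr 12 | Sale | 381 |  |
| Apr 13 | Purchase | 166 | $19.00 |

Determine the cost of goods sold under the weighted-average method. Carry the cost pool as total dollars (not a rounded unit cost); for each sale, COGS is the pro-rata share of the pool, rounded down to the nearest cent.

COGS = $13,422.95

After Apr 1: 140 on hand, pool $2,933.00 (≈ $20.9500 each)
After Apr 2: 311 on hand, pool $6,643.70 (≈ $21.3624 each)
Apr 5, sell 36: 36/311 × $6,643.70 → $769.04
After Apr 6: 395 on hand, pool $8,160.66 (≈ $20.6599 each)
After Apr 8: 794 on hand, pool $17,696.76 (≈ $22.2881 each)
Apr 10, sell 186: 186/794 × $17,696.76 → $4,145.58
After Apr 11: 691 on hand, pool $15,431.13 (≈ $22.3316 each)
Apr 12, sell 381: 381/691 × $15,431.13 → $8,508.33
After Apr 13: 476 on hand, pool $10,076.80 (≈ $21.1697 each)
Total COGS = $769.04 + $4,145.58 + $8,508.33 = $13,422.95
Ending inventory (cost pool remaining) = $10,076.80
Check: goods available $23,499.75 = COGS $13,422.95 + ending $10,076.80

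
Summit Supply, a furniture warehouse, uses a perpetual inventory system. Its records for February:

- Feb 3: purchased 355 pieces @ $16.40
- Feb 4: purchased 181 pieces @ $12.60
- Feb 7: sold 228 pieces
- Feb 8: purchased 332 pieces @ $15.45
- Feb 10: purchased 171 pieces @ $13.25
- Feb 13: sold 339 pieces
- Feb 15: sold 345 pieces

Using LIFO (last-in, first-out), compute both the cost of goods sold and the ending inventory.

Feb 7, 228 sold [LIFO — newest first]: 181 @ $12.60 + 47 @ $16.40 = $3,051.40
Feb 13, 339 sold [LIFO — newest first]: 171 @ $13.25 + 168 @ $15.45 = $4,861.35
Feb 15, 345 sold [LIFO — newest first]: 164 @ $15.45 + 181 @ $16.40 = $5,502.20
Total COGS = $3,051.40 + $4,861.35 + $5,502.20 = $13,414.95
Ending inventory: 127 @ $16.40 = $2,082.80

COGS = $13,414.95; ending inventory = $2,082.80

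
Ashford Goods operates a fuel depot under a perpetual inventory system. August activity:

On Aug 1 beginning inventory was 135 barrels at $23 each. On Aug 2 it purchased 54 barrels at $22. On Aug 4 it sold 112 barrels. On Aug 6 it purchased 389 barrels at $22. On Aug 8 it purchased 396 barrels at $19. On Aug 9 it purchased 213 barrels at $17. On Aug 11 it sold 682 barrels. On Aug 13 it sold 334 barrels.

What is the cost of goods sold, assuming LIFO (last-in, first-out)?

Aug 4, 112 sold [LIFO — newest first]: 54 @ $22 + 58 @ $23 = $2,522
Aug 11, 682 sold [LIFO — newest first]: 213 @ $17 + 396 @ $19 + 73 @ $22 = $12,751
Aug 13, 334 sold [LIFO — newest first]: 316 @ $22 + 18 @ $23 = $7,366
Total COGS = $2,522 + $12,751 + $7,366 = $22,639
Ending inventory: 59 @ $23 = $1,357

COGS = $22,639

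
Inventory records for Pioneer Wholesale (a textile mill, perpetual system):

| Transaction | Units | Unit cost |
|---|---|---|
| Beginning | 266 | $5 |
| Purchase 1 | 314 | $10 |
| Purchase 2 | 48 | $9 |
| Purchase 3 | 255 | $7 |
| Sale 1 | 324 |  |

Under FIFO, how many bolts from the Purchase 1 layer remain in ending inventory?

Sale 1 (324) [FIFO — oldest first]: 266 @ $5 + 58 @ $10 = $1,910
Ending inventory: 256 @ $10 + 48 @ $9 + 255 @ $7 = $4,777
Check: goods available $6,687 = COGS $1,910 + ending $4,777

256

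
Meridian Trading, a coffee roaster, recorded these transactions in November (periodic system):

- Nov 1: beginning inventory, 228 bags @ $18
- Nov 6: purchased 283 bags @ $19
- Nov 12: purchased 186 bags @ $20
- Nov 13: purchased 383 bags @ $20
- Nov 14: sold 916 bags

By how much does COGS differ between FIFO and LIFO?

FIFO COGS: 228 @ $18 + 283 @ $19 + 186 @ $20 + 219 @ $20 = $17,581
LIFO COGS: 383 @ $20 + 186 @ $20 + 283 @ $19 + 64 @ $18 = $17,909
Difference = |$17,581 − $17,909| = $328

$328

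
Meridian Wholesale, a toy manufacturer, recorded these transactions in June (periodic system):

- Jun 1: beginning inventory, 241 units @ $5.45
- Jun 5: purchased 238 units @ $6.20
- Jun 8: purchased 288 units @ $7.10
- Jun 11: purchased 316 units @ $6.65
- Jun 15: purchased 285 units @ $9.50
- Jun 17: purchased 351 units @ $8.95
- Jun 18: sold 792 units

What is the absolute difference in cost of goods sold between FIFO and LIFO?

FIFO COGS: 241 @ $5.45 + 238 @ $6.20 + 288 @ $7.10 + 25 @ $6.65 = $5,000.10
LIFO COGS: 351 @ $8.95 + 285 @ $9.50 + 156 @ $6.65 = $6,886.35
Difference = |$5,000.10 − $6,886.35| = $1,886.25

$1,886.25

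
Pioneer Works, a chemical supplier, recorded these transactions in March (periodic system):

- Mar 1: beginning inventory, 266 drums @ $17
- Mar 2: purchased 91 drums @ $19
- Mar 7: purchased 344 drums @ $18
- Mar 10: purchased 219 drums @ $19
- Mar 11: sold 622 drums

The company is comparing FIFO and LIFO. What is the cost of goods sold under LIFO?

FIFO COGS: 266 @ $17 + 91 @ $19 + 265 @ $18 = $11,021
LIFO COGS: 219 @ $19 + 344 @ $18 + 59 @ $19 = $11,474

COGS = $11,474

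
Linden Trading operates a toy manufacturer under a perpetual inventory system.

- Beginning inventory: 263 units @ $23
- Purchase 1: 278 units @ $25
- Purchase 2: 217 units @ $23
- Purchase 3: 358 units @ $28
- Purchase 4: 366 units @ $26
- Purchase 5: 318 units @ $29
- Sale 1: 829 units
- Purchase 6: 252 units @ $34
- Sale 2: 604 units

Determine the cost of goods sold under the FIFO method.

COGS = $36,256

Sale 1 (829) [FIFO — oldest first]: 263 @ $23 + 278 @ $25 + 217 @ $23 + 71 @ $28 = $19,978
Sale 2 (604) [FIFO — oldest first]: 287 @ $28 + 317 @ $26 = $16,278
Total COGS = $19,978 + $16,278 = $36,256
Ending inventory: 49 @ $26 + 318 @ $29 + 252 @ $34 = $19,064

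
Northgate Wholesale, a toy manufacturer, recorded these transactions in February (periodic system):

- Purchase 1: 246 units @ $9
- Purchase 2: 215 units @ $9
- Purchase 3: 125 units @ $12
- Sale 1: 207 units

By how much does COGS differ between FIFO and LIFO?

$375

FIFO COGS: 207 @ $9 = $1,863
LIFO COGS: 125 @ $12 + 82 @ $9 = $2,238
Difference = |$1,863 − $2,238| = $375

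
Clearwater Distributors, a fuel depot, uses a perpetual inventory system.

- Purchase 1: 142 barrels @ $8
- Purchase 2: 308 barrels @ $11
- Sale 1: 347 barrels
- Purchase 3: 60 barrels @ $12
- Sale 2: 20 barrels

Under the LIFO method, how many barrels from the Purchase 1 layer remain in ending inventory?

Sale 1 (347) [LIFO — newest first]: 308 @ $11 + 39 @ $8 = $3,700
Sale 2 (20) [LIFO — newest first]: 20 @ $12 = $240
Total COGS = $3,700 + $240 = $3,940
Ending inventory: 103 @ $8 + 40 @ $12 = $1,304

103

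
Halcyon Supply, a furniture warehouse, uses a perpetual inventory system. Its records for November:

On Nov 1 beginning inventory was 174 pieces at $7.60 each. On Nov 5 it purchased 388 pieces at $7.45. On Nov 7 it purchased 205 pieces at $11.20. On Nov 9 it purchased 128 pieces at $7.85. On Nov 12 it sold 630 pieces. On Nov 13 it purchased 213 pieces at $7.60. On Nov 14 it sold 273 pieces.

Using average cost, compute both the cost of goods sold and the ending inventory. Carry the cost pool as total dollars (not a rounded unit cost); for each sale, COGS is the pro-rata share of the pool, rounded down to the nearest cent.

After Nov 1: 174 on hand, pool $1,322.40 (≈ $7.6000 each)
After Nov 5: 562 on hand, pool $4,213.00 (≈ $7.4964 each)
After Nov 7: 767 on hand, pool $6,509.00 (≈ $8.4863 each)
After Nov 9: 895 on hand, pool $7,513.80 (≈ $8.3953 each)
Nov 12, sell 630: 630/895 × $7,513.80 → $5,289.04
After Nov 13: 478 on hand, pool $3,843.56 (≈ $8.0409 each)
Nov 14, sell 273: 273/478 × $3,843.56 → $2,195.17
Total COGS = $5,289.04 + $2,195.17 = $7,484.21
Ending inventory (cost pool remaining) = $1,648.39
Check: goods available $9,132.60 = COGS $7,484.21 + ending $1,648.39

COGS = $7,484.21; ending inventory = $1,648.39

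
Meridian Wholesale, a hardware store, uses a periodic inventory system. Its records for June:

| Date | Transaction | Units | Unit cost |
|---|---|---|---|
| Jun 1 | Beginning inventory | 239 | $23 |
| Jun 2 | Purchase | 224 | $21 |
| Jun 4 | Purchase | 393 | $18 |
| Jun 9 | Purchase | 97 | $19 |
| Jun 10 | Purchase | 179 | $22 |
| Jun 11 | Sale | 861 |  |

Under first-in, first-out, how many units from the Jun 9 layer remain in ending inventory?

Jun 11, 861 sold [FIFO — oldest first]: 239 @ $23 + 224 @ $21 + 393 @ $18 + 5 @ $19 = $17,370
Ending inventory: 92 @ $19 + 179 @ $22 = $5,686

92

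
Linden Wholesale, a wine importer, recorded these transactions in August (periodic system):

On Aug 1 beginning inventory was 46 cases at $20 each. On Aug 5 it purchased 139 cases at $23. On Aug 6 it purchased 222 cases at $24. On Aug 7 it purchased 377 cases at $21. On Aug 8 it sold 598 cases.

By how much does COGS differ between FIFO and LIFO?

$235

FIFO COGS: 46 @ $20 + 139 @ $23 + 222 @ $24 + 191 @ $21 = $13,456
LIFO COGS: 377 @ $21 + 221 @ $24 = $13,221
Difference = |$13,456 − $13,221| = $235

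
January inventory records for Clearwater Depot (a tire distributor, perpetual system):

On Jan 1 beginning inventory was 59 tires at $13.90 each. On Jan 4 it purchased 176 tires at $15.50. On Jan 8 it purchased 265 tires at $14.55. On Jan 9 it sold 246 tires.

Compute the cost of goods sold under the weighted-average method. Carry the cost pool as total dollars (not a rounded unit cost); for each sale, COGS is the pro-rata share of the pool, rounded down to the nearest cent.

After Jan 1: 59 on hand, pool $820.10 (≈ $13.9000 each)
After Jan 4: 235 on hand, pool $3,548.10 (≈ $15.0983 each)
After Jan 8: 500 on hand, pool $7,403.85 (≈ $14.8077 each)
Jan 9, sell 246: 246/500 × $7,403.85 → $3,642.69
Ending inventory (cost pool remaining) = $3,761.16
Check: goods available $7,403.85 = COGS $3,642.69 + ending $3,761.16

COGS = $3,642.69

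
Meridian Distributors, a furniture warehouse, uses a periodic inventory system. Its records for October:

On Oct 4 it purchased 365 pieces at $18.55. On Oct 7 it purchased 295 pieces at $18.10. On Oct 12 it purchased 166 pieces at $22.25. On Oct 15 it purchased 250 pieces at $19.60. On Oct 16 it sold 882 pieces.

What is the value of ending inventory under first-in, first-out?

Oct 16, 882 sold [FIFO — oldest first]: 365 @ $18.55 + 295 @ $18.10 + 166 @ $22.25 + 56 @ $19.60 = $16,901.35
Ending inventory: 194 @ $19.60 = $3,802.40

Ending inventory = $3,802.40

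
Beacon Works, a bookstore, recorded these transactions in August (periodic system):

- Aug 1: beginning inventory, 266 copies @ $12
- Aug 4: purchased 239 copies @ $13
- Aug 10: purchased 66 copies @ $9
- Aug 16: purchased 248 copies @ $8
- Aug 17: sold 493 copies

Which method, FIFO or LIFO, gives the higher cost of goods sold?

FIFO COGS: 266 @ $12 + 227 @ $13 = $6,143
LIFO COGS: 248 @ $8 + 66 @ $9 + 179 @ $13 = $4,905

FIFO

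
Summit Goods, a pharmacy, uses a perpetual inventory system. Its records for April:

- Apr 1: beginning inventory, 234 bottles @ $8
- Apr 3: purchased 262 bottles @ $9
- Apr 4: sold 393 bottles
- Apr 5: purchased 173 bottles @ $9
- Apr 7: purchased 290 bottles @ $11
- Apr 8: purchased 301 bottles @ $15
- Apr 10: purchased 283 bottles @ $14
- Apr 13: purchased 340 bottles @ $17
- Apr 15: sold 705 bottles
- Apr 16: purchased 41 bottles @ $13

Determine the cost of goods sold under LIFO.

COGS = $14,378

Apr 4, 393 sold [LIFO — newest first]: 262 @ $9 + 131 @ $8 = $3,406
Apr 15, 705 sold [LIFO — newest first]: 340 @ $17 + 283 @ $14 + 82 @ $15 = $10,972
Total COGS = $3,406 + $10,972 = $14,378
Ending inventory: 103 @ $8 + 173 @ $9 + 290 @ $11 + 219 @ $15 + 41 @ $13 = $9,389
Check: goods available $23,767 = COGS $14,378 + ending $9,389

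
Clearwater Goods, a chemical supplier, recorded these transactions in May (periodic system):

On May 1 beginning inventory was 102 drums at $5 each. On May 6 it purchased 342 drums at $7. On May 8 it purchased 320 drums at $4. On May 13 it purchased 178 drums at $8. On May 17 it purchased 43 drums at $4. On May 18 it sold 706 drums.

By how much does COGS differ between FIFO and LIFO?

FIFO COGS: 102 @ $5 + 342 @ $7 + 262 @ $4 = $3,952
LIFO COGS: 43 @ $4 + 178 @ $8 + 320 @ $4 + 165 @ $7 = $4,031
Difference = |$3,952 − $4,031| = $79

$79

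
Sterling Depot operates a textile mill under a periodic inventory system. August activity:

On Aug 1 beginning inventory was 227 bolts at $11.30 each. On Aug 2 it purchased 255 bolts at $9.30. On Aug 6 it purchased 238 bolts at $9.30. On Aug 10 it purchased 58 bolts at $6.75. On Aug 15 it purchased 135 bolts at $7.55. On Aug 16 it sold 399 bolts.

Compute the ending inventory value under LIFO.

Aug 16, 399 sold [LIFO — newest first]: 135 @ $7.55 + 58 @ $6.75 + 206 @ $9.30 = $3,326.55
Ending inventory: 227 @ $11.30 + 255 @ $9.30 + 32 @ $9.30 = $5,234.20
Check: goods available $8,560.75 = COGS $3,326.55 + ending $5,234.20

Ending inventory = $5,234.20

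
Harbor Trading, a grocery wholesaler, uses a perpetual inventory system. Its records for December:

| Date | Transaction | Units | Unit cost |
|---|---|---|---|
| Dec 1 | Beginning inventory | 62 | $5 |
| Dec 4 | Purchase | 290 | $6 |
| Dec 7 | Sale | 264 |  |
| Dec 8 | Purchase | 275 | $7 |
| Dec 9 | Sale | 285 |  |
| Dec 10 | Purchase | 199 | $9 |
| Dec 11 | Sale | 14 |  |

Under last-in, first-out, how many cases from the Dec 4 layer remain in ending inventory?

Dec 7, 264 sold [LIFO — newest first]: 264 @ $6 = $1,584
Dec 9, 285 sold [LIFO — newest first]: 275 @ $7 + 10 @ $6 = $1,985
Dec 11, 14 sold [LIFO — newest first]: 14 @ $9 = $126
Total COGS = $1,584 + $1,985 + $126 = $3,695
Ending inventory: 62 @ $5 + 16 @ $6 + 185 @ $9 = $2,071

16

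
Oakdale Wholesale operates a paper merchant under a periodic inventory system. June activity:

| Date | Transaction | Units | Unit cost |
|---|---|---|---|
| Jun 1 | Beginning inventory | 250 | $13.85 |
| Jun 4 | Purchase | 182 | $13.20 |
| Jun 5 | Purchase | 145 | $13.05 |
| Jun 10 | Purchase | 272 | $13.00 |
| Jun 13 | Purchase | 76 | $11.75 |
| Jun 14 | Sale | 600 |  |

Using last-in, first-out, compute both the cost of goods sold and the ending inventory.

Jun 14, 600 sold [LIFO — newest first]: 76 @ $11.75 + 272 @ $13.00 + 145 @ $13.05 + 107 @ $13.20 = $7,733.65
Ending inventory: 250 @ $13.85 + 75 @ $13.20 = $4,452.50

COGS = $7,733.65; ending inventory = $4,452.50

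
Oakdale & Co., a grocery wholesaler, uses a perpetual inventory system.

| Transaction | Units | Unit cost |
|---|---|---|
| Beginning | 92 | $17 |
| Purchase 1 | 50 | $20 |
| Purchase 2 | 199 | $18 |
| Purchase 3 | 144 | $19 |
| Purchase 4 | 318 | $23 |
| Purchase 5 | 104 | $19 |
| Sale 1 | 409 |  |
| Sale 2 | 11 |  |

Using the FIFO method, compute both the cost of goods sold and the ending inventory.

Sale 1 (409) [FIFO — oldest first]: 92 @ $17 + 50 @ $20 + 199 @ $18 + 68 @ $19 = $7,438
Sale 2 (11) [FIFO — oldest first]: 11 @ $19 = $209
Total COGS = $7,438 + $209 = $7,647
Ending inventory: 65 @ $19 + 318 @ $23 + 104 @ $19 = $10,525
Check: goods available $18,172 = COGS $7,647 + ending $10,525

COGS = $7,647; ending inventory = $10,525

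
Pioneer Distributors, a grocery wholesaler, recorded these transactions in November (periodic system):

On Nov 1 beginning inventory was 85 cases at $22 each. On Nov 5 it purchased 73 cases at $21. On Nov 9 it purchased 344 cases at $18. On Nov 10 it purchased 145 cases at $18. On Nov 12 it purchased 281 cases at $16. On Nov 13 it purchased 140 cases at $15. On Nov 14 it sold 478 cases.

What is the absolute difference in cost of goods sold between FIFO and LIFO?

$1,541

FIFO COGS: 85 @ $22 + 73 @ $21 + 320 @ $18 = $9,163
LIFO COGS: 140 @ $15 + 281 @ $16 + 57 @ $18 = $7,622
Difference = |$9,163 − $7,622| = $1,541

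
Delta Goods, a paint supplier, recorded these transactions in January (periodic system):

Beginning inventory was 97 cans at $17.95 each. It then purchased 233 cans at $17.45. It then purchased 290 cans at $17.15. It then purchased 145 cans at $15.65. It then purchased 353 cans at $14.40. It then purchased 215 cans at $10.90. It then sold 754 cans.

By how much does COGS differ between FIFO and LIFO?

FIFO COGS: 97 @ $17.95 + 233 @ $17.45 + 290 @ $17.15 + 134 @ $15.65 = $12,877.60
LIFO COGS: 215 @ $10.90 + 353 @ $14.40 + 145 @ $15.65 + 41 @ $17.15 = $10,399.10
Difference = |$12,877.60 − $10,399.10| = $2,478.50

$2,478.50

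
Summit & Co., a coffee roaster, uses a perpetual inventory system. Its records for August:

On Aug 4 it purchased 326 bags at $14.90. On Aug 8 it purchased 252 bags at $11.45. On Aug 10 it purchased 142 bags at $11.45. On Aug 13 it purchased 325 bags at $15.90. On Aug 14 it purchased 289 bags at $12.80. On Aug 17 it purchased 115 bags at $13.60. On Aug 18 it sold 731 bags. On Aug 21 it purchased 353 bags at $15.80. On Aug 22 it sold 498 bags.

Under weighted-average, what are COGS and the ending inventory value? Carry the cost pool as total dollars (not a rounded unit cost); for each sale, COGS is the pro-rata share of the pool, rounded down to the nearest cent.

COGS = $17,143.84; ending inventory = $8,232.96

After Aug 4: 326 on hand, pool $4,857.40 (≈ $14.9000 each)
After Aug 8: 578 on hand, pool $7,742.80 (≈ $13.3958 each)
After Aug 10: 720 on hand, pool $9,368.70 (≈ $13.0121 each)
After Aug 13: 1045 on hand, pool $14,536.20 (≈ $13.9102 each)
After Aug 14: 1334 on hand, pool $18,235.40 (≈ $13.6697 each)
After Aug 17: 1449 on hand, pool $19,799.40 (≈ $13.6642 each)
Aug 18, sell 731: 731/1449 × $19,799.40 → $9,988.51
After Aug 21: 1071 on hand, pool $15,388.29 (≈ $14.3682 each)
Aug 22, sell 498: 498/1071 × $15,388.29 → $7,155.33
Total COGS = $9,988.51 + $7,155.33 = $17,143.84
Ending inventory (cost pool remaining) = $8,232.96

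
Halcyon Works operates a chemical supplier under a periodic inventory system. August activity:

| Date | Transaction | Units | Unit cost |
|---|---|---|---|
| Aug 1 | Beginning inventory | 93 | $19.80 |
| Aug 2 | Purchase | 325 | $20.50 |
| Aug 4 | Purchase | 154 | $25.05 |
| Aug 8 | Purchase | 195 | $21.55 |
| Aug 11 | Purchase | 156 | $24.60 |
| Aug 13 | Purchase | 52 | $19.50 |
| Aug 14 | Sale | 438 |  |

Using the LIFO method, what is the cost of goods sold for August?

Aug 14, 438 sold [LIFO — newest first]: 52 @ $19.50 + 156 @ $24.60 + 195 @ $21.55 + 35 @ $25.05 = $9,930.60
Ending inventory: 93 @ $19.80 + 325 @ $20.50 + 119 @ $25.05 = $11,484.85
Check: goods available $21,415.45 = COGS $9,930.60 + ending $11,484.85

COGS = $9,930.60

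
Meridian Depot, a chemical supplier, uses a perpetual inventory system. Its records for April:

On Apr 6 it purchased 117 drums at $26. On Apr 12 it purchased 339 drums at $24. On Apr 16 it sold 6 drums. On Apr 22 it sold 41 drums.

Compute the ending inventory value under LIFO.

Apr 16, 6 sold [LIFO — newest first]: 6 @ $24 = $144
Apr 22, 41 sold [LIFO — newest first]: 41 @ $24 = $984
Total COGS = $144 + $984 = $1,128
Ending inventory: 117 @ $26 + 292 @ $24 = $10,050

Ending inventory = $10,050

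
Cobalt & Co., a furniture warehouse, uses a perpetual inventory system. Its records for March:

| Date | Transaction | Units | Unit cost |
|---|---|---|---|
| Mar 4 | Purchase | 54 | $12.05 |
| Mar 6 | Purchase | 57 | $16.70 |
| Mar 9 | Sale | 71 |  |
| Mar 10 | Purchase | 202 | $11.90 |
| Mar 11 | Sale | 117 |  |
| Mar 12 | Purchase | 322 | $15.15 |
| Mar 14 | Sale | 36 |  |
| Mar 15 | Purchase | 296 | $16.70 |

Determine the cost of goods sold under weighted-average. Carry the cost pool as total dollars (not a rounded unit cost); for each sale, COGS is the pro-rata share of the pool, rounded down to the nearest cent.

After Mar 4: 54 on hand, pool $650.70 (≈ $12.0500 each)
After Mar 6: 111 on hand, pool $1,602.60 (≈ $14.4378 each)
Mar 9, sell 71: 71/111 × $1,602.60 → $1,025.08
After Mar 10: 242 on hand, pool $2,981.32 (≈ $12.3195 each)
Mar 11, sell 117: 117/242 × $2,981.32 → $1,441.38
After Mar 12: 447 on hand, pool $6,418.24 (≈ $14.3585 each)
Mar 14, sell 36: 36/447 × $6,418.24 → $516.90
After Mar 15: 707 on hand, pool $10,844.54 (≈ $15.3388 each)
Total COGS = $1,025.08 + $1,441.38 + $516.90 = $2,983.36
Ending inventory (cost pool remaining) = $10,844.54

COGS = $2,983.36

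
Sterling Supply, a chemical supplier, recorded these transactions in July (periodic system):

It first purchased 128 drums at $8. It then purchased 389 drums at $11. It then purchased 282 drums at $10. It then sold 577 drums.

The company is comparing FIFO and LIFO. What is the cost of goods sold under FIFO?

FIFO COGS: 128 @ $8 + 389 @ $11 + 60 @ $10 = $5,903
LIFO COGS: 282 @ $10 + 295 @ $11 = $6,065

COGS = $5,903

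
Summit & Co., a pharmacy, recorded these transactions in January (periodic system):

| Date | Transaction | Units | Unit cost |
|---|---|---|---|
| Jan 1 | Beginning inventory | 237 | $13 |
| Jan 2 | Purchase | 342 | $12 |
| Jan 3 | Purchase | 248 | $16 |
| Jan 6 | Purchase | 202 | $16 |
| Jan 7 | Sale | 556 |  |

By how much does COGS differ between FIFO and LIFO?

$1,563

FIFO COGS: 237 @ $13 + 319 @ $12 = $6,909
LIFO COGS: 202 @ $16 + 248 @ $16 + 106 @ $12 = $8,472
Difference = |$6,909 − $8,472| = $1,563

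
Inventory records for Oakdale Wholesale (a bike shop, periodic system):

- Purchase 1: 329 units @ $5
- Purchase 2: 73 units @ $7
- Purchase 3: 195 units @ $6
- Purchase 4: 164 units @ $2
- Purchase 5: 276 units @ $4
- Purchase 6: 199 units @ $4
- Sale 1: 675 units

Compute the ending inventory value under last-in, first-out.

Ending inventory = $3,110

Sale 1 (675) [LIFO — newest first]: 199 @ $4 + 276 @ $4 + 164 @ $2 + 36 @ $6 = $2,444
Ending inventory: 329 @ $5 + 73 @ $7 + 159 @ $6 = $3,110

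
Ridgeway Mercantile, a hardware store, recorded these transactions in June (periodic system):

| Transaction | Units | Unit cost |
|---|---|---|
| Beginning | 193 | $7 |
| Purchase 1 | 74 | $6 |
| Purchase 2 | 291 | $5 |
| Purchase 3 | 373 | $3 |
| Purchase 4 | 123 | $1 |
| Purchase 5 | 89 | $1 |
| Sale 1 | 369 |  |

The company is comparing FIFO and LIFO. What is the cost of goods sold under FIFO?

FIFO COGS: 193 @ $7 + 74 @ $6 + 102 @ $5 = $2,305
LIFO COGS: 89 @ $1 + 123 @ $1 + 157 @ $3 = $683

COGS = $2,305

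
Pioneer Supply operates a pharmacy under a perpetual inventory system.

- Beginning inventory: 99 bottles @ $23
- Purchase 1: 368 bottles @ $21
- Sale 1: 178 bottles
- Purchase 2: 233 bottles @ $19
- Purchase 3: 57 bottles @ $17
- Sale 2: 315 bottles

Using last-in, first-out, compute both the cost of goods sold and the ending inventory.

COGS = $9,659; ending inventory = $5,742

Sale 1 (178) [LIFO — newest first]: 178 @ $21 = $3,738
Sale 2 (315) [LIFO — newest first]: 57 @ $17 + 233 @ $19 + 25 @ $21 = $5,921
Total COGS = $3,738 + $5,921 = $9,659
Ending inventory: 99 @ $23 + 165 @ $21 = $5,742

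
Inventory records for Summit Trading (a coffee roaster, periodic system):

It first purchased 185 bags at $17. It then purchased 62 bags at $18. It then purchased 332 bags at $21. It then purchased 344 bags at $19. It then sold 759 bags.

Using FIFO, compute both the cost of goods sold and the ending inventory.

Sale 1 (759) [FIFO — oldest first]: 185 @ $17 + 62 @ $18 + 332 @ $21 + 180 @ $19 = $14,653
Ending inventory: 164 @ $19 = $3,116
Check: goods available $17,769 = COGS $14,653 + ending $3,116

COGS = $14,653; ending inventory = $3,116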